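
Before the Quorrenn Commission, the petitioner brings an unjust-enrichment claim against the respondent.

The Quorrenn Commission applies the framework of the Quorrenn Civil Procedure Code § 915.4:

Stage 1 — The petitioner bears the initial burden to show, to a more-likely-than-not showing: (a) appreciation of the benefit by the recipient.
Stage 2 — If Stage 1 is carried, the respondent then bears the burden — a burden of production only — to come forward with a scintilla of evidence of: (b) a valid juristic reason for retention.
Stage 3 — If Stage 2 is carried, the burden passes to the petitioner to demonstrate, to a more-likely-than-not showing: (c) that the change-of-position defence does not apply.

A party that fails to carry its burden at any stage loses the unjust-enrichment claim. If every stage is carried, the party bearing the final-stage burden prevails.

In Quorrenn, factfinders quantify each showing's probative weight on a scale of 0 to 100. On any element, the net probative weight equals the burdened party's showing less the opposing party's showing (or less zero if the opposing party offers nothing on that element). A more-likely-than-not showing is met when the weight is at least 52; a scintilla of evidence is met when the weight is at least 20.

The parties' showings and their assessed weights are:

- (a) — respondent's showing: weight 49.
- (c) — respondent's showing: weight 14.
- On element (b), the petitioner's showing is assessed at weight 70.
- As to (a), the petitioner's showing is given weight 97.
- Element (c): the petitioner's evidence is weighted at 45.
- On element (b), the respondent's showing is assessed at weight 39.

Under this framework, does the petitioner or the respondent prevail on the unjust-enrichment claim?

respondent

At Stage 1 the petitioner must meet a more-likely-than-not showing (weight is at least 52): on (a) the weight is 97 less the opposing 49 gives net 48, which does not reach 52, so (a) does not meet the standard.
  Stage 1 not carried; the petitioner fails its burden.
The analysis ends at Stage 1; the respondent prevails.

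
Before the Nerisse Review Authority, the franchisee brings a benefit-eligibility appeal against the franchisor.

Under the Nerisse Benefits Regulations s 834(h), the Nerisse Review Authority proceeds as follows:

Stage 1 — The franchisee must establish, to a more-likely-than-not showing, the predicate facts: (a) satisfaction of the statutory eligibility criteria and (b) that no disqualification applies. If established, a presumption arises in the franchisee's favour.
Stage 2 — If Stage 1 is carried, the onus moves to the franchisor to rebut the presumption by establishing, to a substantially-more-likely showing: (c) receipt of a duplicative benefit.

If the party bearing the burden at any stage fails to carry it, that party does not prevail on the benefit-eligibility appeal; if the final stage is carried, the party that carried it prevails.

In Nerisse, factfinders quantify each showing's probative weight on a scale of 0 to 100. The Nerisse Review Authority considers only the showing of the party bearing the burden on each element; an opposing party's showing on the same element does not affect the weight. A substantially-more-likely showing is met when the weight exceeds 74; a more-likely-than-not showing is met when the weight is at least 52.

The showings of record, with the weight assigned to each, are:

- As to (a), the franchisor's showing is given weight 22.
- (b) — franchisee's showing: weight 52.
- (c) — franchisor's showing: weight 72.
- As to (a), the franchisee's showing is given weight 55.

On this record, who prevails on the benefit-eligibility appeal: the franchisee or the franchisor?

franchisee

Stage 1 — burden on franchisee; standard: a more-likely-than-not showing (weight is at least 52).
    (a): 55 (franchisor's 22 disregarded) ≥ 52 [met]
    (b): 52 ≥ 52 [met]
  Stage 1 is satisfied; the onus moves to the franchisor.
Stage 2 — burden on franchisor; standard: a substantially-more-likely showing (weight exceeds 74).
    (c): 72 ≤ 74 [not met]
  The franchisor does not carry Stage 2.
So the franchisee prevails.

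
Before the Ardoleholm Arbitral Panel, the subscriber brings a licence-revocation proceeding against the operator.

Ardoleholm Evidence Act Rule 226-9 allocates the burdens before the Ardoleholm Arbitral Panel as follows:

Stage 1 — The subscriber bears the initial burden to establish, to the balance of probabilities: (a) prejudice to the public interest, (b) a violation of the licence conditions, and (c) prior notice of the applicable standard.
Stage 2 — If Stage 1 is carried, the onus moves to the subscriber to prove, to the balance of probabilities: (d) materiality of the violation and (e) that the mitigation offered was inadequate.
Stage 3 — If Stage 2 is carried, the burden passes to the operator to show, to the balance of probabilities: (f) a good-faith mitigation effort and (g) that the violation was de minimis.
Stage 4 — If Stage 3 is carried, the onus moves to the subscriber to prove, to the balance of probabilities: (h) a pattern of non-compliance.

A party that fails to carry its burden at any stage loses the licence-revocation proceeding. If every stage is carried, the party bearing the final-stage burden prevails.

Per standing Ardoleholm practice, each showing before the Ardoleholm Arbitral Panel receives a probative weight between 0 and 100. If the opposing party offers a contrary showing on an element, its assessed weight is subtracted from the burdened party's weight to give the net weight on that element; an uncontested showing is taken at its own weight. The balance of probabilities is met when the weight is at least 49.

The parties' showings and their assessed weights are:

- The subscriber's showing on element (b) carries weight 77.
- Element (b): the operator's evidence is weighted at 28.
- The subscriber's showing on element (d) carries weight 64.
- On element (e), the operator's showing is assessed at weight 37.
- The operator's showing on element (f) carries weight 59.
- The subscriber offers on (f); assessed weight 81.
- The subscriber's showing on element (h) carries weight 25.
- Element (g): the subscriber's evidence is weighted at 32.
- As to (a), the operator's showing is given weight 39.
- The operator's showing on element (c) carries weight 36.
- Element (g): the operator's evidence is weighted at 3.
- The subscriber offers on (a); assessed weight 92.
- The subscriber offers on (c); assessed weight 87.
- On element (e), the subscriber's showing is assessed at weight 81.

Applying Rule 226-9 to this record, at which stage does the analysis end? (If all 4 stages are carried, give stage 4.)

Stage 1 (subscriber, the balance of probabilities, weight is at least 49): (a) net 92−39=53 ≥ 49 — meets; (b) net 77−28=49 ≥ 49 — meets; (c) net 87−36=51 ≥ 49 — meets.
  Stage 1 is satisfied; the subscriber continues to bear the burden.
Stage 2 (subscriber, the balance of probabilities, weight is at least 49): (d) 64 ≥ 49 — meets; (e) net 81−37=44 < 49 — fails.
  Not every element is met, so the subscriber fails to carry Stage 2.
The analysis ends at Stage 2; the operator prevails.

stage 2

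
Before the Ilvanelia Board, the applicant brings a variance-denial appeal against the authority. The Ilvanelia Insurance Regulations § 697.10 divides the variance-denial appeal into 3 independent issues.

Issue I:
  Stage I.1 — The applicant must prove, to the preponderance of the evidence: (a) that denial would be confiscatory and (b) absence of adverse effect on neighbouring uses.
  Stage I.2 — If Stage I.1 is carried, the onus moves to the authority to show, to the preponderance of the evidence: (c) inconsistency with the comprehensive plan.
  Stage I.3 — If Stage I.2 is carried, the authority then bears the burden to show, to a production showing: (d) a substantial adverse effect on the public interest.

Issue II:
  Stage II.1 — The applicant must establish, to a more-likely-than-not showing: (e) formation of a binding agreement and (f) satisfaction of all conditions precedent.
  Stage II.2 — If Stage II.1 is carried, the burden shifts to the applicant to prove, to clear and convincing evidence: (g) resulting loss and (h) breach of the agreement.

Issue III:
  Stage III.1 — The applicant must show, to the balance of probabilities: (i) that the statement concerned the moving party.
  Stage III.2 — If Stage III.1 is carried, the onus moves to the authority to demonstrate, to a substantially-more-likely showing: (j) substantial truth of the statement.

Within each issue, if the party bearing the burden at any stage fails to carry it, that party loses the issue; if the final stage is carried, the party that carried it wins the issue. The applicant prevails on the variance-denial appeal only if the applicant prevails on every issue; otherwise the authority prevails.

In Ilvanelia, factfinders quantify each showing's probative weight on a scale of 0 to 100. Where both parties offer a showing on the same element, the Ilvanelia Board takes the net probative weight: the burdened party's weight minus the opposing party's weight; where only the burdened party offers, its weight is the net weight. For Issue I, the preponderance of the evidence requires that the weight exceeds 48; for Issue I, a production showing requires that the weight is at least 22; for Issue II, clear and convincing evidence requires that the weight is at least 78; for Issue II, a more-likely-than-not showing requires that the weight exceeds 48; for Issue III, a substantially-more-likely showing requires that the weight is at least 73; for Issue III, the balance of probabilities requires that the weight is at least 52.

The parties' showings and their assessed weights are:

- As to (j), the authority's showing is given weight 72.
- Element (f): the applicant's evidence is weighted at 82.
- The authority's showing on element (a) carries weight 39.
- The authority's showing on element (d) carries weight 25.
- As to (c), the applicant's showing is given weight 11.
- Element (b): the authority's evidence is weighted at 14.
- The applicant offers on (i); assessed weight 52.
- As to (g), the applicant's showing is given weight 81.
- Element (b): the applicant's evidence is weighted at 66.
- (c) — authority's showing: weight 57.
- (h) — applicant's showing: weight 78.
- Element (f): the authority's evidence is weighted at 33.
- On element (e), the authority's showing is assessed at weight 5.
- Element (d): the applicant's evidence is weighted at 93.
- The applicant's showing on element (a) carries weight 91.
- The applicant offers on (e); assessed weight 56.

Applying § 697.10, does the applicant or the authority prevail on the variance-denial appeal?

— Issue I —
Stage I.1 (applicant, the preponderance of the evidence, weight exceeds 48): (a) net 91−39=52 > 48 — meets; (b) net 66−14=52 > 48 — meets.
  Stage I.1 is satisfied; the onus moves to the authority.
Stage I.2 (authority, the preponderance of the evidence, weight exceeds 48): (c) net 57−11=46 ≤ 48 — fails.
  The authority does not carry Stage I.2.
The applicant prevails on this issue.
— Issue II —
At Stage II.1 the applicant must meet a more-likely-than-not showing (weight exceeds 48): on (e) the weight is 56 less the opposing 5 gives net 51, which does exceed 48, so (e) meets the standard; on (f) the weight is 82 less the opposing 33 gives net 49, > 48, so (f) meets the standard.
  Stage II.1 is satisfied; the applicant continues to bear the burden.
At Stage II.2 the applicant must meet clear and convincing evidence (weight is at least 78): on (g) the weight is 81, ≥ 78, so (g) meets the standard; on (h) the weight is 78, ≥ 78, so (h) meets the standard.
  All elements met at the final stage.
Every stage carried; the applicant prevails on this issue.
— Issue III —
At Stage III.1 the applicant must meet the balance of probabilities (weight is at least 52): on (i) the weight is 52, ≥ 52, so (i) meets the standard.
  The applicant carries Stage III.1; the authority now bears the burden.
At Stage III.2 the authority must meet a substantially-more-likely showing (weight is at least 73): on (j) the weight is 72, < 73, so (j) does not meet the standard.
  Stage III.2 not carried; the authority fails its burden.
The analysis ends at Stage III.2; the applicant prevails on this issue.
Per-issue: Issue I → applicant; Issue II → applicant; Issue III → applicant. The applicant must prevail on every issue; overall, the applicant prevails.

applicant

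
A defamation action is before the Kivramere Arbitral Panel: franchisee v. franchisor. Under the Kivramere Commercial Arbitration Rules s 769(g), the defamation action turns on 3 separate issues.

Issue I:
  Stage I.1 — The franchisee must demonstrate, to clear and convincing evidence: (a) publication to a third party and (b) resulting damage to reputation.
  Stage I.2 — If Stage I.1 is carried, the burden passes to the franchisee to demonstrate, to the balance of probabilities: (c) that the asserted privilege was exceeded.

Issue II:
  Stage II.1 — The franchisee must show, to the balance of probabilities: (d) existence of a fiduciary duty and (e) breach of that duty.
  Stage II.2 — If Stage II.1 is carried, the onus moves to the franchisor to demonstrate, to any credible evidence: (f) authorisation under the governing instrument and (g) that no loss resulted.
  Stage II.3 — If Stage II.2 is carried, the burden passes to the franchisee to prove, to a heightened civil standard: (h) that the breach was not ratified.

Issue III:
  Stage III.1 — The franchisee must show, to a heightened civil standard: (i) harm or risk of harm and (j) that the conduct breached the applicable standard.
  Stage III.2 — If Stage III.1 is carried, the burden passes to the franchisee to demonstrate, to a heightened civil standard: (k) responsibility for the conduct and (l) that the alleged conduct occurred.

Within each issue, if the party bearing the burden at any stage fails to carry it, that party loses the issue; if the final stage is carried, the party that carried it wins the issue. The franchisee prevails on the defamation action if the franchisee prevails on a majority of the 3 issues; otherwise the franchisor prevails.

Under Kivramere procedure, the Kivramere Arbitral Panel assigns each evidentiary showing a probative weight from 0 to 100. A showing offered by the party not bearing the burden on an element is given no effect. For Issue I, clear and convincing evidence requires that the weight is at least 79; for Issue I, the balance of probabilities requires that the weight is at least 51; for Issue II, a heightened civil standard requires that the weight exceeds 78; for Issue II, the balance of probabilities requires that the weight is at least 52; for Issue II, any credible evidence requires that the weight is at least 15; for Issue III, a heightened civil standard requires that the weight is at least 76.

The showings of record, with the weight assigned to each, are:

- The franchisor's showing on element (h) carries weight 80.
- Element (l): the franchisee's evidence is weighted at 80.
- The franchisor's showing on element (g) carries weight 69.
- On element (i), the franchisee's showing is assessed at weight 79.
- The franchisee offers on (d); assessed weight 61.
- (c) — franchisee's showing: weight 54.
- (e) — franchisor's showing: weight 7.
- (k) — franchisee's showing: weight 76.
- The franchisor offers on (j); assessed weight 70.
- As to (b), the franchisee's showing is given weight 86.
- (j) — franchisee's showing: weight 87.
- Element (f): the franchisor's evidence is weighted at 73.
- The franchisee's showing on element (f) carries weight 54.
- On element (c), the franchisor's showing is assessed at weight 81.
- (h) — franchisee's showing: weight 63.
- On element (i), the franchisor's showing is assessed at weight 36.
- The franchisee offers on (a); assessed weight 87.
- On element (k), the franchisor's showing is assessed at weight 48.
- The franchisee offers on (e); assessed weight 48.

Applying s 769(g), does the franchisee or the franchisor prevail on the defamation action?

— Issue I —
Stage I.1 (franchisee, clear and convincing evidence, weight is at least 79): (a) 87 ≥ 79 — meets; (b) 86 ≥ 79 — meets.
  Stage I.1 carried; the burden remains with the franchisee.
Stage I.2 (franchisee, the balance of probabilities, weight is at least 51): (c) 54 (franchisor's 81 disregarded) ≥ 51 — meets.
  The franchisee carries the last stage.
Every stage carried; the franchisee prevails on this issue.
— Issue II —
At Stage II.1 the franchisee must meet the balance of probabilities (weight is at least 52): on (d) the weight is 61, ≥ 52, so (d) meets the standard; on (e) the weight is 48 (the franchisor's 7 is given no effect), < 52, so (e) does not meet the standard.
  Not every element is met, so the franchisee fails to carry Stage II.1.
So the franchisor prevails on this issue.
— Issue III —
At Stage III.1 the franchisee must meet a heightened civil standard (weight is at least 76): on (i) the weight is 79 (the franchisor's 36 is given no effect), which does reach 76, so (i) meets the standard; on (j) the weight is 87 (the franchisor's 70 is given no effect), which does reach 76, so (j) meets the standard.
  Stage III.1 is satisfied; the franchisee continues to bear the burden.
At Stage III.2 the franchisee must meet a heightened civil standard (weight is at least 76): on (k) the weight is 76 (the franchisor's 48 is given no effect), ≥ 76, so (k) meets the standard; on (l) the weight is 80, ≥ 76, so (l) meets the standard.
  The franchisee carries the last stage.
With every stage satisfied, the franchisee prevails on this issue.
Per-issue: Issue I → franchisee; Issue II → franchisor; Issue III → franchisee. The franchisee must prevail on a majority of issues; overall, the franchisee prevails.

franchisee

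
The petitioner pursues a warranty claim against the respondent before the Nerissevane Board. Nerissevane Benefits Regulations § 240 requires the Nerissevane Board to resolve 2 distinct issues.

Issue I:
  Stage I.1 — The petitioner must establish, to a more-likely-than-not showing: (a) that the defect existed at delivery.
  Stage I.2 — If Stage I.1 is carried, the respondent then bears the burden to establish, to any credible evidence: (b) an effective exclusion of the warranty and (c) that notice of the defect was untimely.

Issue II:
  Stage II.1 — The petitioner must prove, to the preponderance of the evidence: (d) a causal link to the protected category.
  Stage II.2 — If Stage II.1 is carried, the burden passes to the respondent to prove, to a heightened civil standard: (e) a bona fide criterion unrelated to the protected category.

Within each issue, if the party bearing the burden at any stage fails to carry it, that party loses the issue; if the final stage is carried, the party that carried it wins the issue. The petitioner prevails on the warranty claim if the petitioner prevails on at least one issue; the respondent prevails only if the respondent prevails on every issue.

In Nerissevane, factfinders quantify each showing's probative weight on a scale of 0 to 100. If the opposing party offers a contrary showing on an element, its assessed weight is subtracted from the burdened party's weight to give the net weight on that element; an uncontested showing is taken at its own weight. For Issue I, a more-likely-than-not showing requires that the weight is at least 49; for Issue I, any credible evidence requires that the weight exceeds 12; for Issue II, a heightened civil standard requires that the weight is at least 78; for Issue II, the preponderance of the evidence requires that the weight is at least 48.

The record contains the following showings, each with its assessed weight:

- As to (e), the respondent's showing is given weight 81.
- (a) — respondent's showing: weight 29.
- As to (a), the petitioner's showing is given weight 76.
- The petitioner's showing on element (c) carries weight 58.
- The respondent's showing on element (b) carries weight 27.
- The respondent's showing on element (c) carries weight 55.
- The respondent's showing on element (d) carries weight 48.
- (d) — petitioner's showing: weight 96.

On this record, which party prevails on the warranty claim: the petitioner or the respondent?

— Issue I —
At Stage I.1 the petitioner must meet a more-likely-than-not showing (weight is at least 49): on (a) the weight is 76 less the opposing 29 gives net 47, which does not reach 49, so (a) does not meet the standard.
  Stage I.1 not carried; the petitioner fails its burden.
So the respondent prevails on this issue.
— Issue II —
Stage II.1 — burden on petitioner; standard: the preponderance of the evidence (weight is at least 48).
    (d): 96 − 48 = 48 ≥ 48 [met]
  The petitioner carries Stage II.1; the respondent now bears the burden.
Stage II.2 — burden on respondent; standard: a heightened civil standard (weight is at least 78).
    (e): 81 ≥ 78 [met]
  The respondent carries the last stage.
Every stage carried; the respondent prevails on this issue.
Per-issue: Issue I → respondent; Issue II → respondent. The petitioner must prevail on at least one issue; overall, the respondent prevails.

respondent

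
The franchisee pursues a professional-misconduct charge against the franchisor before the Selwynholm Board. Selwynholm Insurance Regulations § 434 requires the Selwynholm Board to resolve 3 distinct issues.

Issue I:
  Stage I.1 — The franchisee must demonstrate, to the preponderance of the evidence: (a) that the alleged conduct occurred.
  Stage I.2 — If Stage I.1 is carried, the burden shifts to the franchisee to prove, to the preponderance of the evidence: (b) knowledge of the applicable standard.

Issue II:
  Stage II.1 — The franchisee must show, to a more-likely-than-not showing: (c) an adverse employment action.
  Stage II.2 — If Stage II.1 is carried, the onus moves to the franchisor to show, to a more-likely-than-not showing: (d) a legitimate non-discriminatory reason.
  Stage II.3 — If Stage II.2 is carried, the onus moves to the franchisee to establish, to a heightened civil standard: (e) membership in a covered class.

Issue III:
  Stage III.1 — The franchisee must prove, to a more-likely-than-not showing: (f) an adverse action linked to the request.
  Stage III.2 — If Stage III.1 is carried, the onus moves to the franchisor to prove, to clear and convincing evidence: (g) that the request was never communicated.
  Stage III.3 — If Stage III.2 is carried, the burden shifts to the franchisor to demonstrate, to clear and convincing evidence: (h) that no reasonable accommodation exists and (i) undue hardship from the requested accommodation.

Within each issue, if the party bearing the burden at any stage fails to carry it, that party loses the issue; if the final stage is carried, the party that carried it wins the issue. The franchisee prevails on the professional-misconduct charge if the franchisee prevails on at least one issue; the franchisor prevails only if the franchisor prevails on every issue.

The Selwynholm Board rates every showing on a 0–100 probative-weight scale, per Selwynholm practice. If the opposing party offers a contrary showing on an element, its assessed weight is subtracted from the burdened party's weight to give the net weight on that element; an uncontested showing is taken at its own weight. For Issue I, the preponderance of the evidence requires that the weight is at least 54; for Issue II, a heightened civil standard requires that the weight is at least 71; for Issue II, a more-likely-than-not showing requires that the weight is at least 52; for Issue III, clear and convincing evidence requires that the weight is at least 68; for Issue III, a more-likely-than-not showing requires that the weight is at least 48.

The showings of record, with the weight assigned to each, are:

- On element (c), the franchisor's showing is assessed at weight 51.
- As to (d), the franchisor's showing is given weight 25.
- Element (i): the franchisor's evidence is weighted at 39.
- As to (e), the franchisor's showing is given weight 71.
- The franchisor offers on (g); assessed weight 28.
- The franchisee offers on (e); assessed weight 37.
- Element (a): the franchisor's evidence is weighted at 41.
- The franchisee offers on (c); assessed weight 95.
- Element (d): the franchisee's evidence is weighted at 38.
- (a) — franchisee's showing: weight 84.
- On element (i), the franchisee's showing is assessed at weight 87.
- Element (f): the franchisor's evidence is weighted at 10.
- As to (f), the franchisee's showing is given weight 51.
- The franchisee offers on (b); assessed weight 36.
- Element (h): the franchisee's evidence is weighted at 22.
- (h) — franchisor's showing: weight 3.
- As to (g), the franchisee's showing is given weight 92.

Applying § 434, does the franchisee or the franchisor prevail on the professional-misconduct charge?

franchisor

— Issue I —
Stage I.1 (franchisee, the preponderance of the evidence, weight is at least 54): (a) net 84−41=43 < 54 — fails.
  Not every element is met, so the franchisee fails to carry Stage I.1.
So the franchisor prevails on this issue.
— Issue II —
Stage II.1 — burden on franchisee; standard: a more-likely-than-not showing (weight is at least 52).
    (c): 95 − 51 = 44 < 52 [not met]
  Stage II.1 not carried; the franchisee fails its burden.
So the franchisor prevails on this issue.
— Issue III —
At Stage III.1 the franchisee must meet a more-likely-than-not showing (weight is at least 48): on (f) the weight is 51 less the opposing 10 gives net 41, which does not reach 48, so (f) does not meet the standard.
  The franchisee does not carry Stage III.1.
The franchisor prevails on this issue.
Per-issue: Issue I → franchisor; Issue II → franchisor; Issue III → franchisor. The franchisee must prevail on at least one issue; overall, the franchisor prevails.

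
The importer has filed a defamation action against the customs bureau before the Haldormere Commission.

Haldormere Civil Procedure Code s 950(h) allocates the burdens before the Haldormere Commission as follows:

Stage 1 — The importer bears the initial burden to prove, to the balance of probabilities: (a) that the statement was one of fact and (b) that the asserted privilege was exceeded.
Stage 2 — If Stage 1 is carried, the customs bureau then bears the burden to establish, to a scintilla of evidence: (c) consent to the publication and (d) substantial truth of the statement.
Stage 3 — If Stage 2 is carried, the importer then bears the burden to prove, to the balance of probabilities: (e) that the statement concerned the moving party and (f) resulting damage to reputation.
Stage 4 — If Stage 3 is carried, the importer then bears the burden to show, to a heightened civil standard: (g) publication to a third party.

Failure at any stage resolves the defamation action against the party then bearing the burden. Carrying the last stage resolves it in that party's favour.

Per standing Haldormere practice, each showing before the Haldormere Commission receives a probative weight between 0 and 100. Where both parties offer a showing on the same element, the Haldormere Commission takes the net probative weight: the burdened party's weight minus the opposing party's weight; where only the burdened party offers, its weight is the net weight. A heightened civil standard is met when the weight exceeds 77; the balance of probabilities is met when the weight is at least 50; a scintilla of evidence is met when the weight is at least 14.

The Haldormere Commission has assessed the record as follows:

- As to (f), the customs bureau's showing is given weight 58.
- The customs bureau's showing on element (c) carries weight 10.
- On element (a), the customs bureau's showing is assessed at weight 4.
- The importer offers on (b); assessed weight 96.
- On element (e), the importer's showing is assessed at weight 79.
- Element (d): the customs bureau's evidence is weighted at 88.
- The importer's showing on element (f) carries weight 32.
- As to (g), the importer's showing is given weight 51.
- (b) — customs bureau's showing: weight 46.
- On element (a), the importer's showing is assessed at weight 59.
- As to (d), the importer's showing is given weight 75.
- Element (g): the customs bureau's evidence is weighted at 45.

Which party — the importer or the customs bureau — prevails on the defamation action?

At Stage 1 the importer must meet the balance of probabilities (weight is at least 50): on (a) the weight is 59 less the opposing 4 gives net 55, ≥ 50, so (a) meets the standard; on (b) the weight is 96 less the opposing 46 gives net 50, ≥ 50, so (b) meets the standard.
  Stage 1 carried; the burden shifts to the customs bureau.
At Stage 2 the customs bureau must meet a scintilla of evidence (weight is at least 14): on (c) the weight is 10, < 14, so (c) does not meet the standard; on (d) the weight is 88 less the opposing 75 gives net 13, which does not reach 14, so (d) does not meet the standard.
  Stage 2 not carried; the customs bureau fails its burden.
The analysis ends at Stage 2; the importer prevails.

importer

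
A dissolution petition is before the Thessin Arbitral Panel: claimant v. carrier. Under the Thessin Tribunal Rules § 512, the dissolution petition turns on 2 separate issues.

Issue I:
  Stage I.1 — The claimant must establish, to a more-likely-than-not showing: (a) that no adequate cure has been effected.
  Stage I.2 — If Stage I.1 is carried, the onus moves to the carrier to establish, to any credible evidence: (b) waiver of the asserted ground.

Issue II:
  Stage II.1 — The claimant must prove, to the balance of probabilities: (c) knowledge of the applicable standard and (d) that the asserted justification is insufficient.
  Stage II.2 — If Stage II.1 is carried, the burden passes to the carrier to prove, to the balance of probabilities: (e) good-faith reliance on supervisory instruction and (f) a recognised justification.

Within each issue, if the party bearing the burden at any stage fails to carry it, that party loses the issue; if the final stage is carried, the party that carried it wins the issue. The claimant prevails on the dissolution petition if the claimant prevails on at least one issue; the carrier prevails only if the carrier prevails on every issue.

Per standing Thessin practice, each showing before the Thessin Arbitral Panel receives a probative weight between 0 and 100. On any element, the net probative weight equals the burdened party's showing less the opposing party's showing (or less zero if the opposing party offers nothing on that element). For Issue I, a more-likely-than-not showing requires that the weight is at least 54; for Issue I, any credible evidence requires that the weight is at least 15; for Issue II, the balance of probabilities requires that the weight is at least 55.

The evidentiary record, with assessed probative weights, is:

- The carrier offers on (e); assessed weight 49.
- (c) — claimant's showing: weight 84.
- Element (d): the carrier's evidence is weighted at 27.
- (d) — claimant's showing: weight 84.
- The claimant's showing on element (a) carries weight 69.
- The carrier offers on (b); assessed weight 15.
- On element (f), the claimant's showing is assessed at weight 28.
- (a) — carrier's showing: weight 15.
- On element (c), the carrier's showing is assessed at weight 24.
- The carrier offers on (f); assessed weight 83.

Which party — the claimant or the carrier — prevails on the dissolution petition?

claimant

— Issue I —
Stage I.1 (claimant, a more-likely-than-not showing, weight is at least 54): (a) net 69−15=54 ≥ 54 — meets.
  Stage I.1 is satisfied; the onus moves to the carrier.
Stage I.2 (carrier, any credible evidence, weight is at least 15): (b) 15 ≥ 15 — meets.
  Stage I.2 carried; the final stage is satisfied.
All stages carried — the carrier prevails on this issue.
— Issue II —
Stage II.1 (claimant, the balance of probabilities, weight is at least 55): (c) net 84−24=60 ≥ 55 — meets; (d) net 84−27=57 ≥ 55 — meets.
  Stage II.1 carried; the burden shifts to the carrier.
Stage II.2 (carrier, the balance of probabilities, weight is at least 55): (e) 49 < 55 — fails; (f) net 83−28=55 ≥ 55 — meets.
  The carrier does not carry Stage II.2.
The claimant prevails on this issue.
Per-issue: Issue I → carrier; Issue II → claimant. The claimant must prevail on at least one issue; overall, the claimant prevails.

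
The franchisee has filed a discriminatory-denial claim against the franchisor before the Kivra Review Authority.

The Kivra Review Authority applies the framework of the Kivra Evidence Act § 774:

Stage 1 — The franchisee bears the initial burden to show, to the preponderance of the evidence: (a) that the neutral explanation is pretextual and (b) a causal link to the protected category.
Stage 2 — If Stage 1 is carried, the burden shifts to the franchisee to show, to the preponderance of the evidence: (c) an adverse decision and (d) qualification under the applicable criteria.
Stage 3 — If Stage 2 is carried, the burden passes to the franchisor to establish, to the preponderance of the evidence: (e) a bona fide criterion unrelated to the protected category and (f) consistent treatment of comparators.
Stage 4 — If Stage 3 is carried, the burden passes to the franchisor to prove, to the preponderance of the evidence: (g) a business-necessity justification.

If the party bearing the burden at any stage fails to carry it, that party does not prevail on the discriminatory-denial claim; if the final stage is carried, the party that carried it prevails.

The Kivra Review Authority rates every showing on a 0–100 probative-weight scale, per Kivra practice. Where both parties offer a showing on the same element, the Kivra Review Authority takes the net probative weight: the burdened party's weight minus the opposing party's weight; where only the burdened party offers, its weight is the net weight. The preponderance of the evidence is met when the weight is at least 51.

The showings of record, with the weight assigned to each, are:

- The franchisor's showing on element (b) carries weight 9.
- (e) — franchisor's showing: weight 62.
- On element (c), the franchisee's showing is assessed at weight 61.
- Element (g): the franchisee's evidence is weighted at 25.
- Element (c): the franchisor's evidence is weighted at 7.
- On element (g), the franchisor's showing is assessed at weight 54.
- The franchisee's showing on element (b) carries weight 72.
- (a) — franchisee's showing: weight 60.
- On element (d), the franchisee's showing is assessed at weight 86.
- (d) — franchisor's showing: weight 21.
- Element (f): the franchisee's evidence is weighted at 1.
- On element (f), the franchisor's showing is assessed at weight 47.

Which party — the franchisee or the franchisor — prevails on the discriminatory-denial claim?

At Stage 1 the franchisee must meet the preponderance of the evidence (weight is at least 51): on (a) the weight is 60, which does reach 51, so (a) meets the standard; on (b) the weight is 72 less the opposing 9 gives net 63, ≥ 51, so (b) meets the standard.
  Stage 1 carried; the burden remains with the franchisee.
At Stage 2 the franchisee must meet the preponderance of the evidence (weight is at least 51): on (c) the weight is 61 less the opposing 7 gives net 54, ≥ 51, so (c) meets the standard; on (d) the weight is 86 less the opposing 21 gives net 65, ≥ 51, so (d) meets the standard.
  Stage 2 is satisfied; the onus moves to the franchisor.
At Stage 3 the franchisor must meet the preponderance of the evidence (weight is at least 51): on (e) the weight is 62, ≥ 51, so (e) meets the standard; on (f) the weight is 47 less the opposing 1 gives net 46, which does not reach 51, so (f) does not meet the standard.
  Not every element is met, so the franchisor fails to carry Stage 3.
The analysis ends at Stage 3; the franchisee prevails.

franchisee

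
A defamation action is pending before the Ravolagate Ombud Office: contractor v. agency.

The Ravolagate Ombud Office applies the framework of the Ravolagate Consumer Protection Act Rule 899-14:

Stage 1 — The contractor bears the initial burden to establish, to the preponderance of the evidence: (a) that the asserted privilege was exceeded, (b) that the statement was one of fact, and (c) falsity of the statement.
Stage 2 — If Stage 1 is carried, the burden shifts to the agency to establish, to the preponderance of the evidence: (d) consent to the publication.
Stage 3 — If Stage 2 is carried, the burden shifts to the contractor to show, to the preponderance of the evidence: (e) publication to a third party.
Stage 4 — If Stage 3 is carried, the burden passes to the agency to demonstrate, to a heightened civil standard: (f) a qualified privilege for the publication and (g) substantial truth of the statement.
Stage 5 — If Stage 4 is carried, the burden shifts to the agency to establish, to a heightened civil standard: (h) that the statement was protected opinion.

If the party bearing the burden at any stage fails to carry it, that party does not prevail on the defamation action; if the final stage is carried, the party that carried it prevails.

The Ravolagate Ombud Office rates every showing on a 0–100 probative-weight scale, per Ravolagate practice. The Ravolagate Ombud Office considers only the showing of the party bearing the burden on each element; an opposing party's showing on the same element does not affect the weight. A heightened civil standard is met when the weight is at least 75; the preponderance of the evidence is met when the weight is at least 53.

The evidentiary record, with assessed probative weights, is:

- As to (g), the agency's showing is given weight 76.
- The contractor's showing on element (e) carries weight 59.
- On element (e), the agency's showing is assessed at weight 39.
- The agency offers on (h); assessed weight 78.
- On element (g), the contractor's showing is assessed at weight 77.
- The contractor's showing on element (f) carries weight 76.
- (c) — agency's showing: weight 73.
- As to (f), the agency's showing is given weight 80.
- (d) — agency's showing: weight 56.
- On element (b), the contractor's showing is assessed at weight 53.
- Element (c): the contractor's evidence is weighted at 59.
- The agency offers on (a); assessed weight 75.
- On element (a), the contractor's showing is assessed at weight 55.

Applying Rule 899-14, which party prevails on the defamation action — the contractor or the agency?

agency

At Stage 1 the contractor must meet the preponderance of the evidence (weight is at least 53): on (a) the weight is 55 (the agency's 75 is given no effect), ≥ 53, so (a) meets the standard; on (b) the weight is 53, which does reach 53, so (b) meets the standard; on (c) the weight is 59 (the agency's 73 is given no effect), ≥ 53, so (c) meets the standard.
  Stage 1 is satisfied; the onus moves to the agency.
At Stage 2 the agency must meet the preponderance of the evidence (weight is at least 53): on (d) the weight is 56, which does reach 53, so (d) meets the standard.
  Stage 2 is satisfied; the onus moves to the contractor.
At Stage 3 the contractor must meet the preponderance of the evidence (weight is at least 53): on (e) the weight is 59 (the agency's 39 is given no effect), which does reach 53, so (e) meets the standard.
  Stage 3 is satisfied; the onus moves to the agency.
At Stage 4 the agency must meet a heightened civil standard (weight is at least 75): on (f) the weight is 80 (the contractor's 76 is given no effect), which does reach 75, so (f) meets the standard; on (g) the weight is 76 (the contractor's 77 is given no effect), which does reach 75, so (g) meets the standard.
  Stage 4 is satisfied; the agency continues to bear the burden.
At Stage 5 the agency must meet a heightened civil standard (weight is at least 75): on (h) the weight is 78, which does reach 75, so (h) meets the standard.
  Stage 5 carried; the final stage is satisfied.
All stages carried — the agency prevails.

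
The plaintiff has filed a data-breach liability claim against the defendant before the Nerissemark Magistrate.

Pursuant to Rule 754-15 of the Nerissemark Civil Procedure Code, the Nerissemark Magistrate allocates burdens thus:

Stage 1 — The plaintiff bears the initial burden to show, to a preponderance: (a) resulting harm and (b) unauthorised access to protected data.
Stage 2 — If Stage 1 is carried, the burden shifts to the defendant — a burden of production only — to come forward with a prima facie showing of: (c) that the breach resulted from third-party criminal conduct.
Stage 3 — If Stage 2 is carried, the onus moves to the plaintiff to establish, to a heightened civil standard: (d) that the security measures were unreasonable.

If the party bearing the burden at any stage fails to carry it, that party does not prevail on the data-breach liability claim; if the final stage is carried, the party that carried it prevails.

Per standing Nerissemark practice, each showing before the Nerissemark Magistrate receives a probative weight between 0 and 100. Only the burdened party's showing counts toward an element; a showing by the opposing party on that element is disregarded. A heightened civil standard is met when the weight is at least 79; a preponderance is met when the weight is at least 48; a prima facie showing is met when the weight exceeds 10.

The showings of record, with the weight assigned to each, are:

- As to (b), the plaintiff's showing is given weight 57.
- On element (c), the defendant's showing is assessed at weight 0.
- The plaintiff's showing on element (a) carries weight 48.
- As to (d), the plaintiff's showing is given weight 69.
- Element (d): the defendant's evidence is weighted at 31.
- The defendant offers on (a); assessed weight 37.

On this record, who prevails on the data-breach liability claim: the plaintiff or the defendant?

Stage 1 (plaintiff, a preponderance, weight is at least 48): (a) 48 (defendant's 37 disregarded) ≥ 48 — meets; (b) 57 ≥ 48 — meets.
  All elements met. The burden passes to the defendant.
Stage 2 (defendant, a prima facie showing, weight exceeds 10): (c) 0 ≤ 10 — fails.
  Not every element is met, so the defendant fails to carry Stage 2.
The analysis ends at Stage 2; the plaintiff prevails.

plaintiff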